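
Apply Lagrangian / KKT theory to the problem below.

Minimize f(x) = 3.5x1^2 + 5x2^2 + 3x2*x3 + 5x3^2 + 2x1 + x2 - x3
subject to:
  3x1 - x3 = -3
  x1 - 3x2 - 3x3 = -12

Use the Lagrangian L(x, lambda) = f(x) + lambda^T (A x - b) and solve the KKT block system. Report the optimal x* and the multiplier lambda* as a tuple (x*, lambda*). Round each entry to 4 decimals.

Form the Lagrangian:
  L(x, lambda) = (1/2) x^T Q x + c^T x + lambda^T (A x - b)
Stationarity (grad_x L = 0): Q x + c + A^T lambda = 0.
Primal feasibility: A x = b.

This gives the KKT block system:
  [ Q   A^T ] [ x     ]   [-c ]
  [ A    0  ] [ lambda ] = [ b ]

Solving the linear system:
  x*      = (-0.3719, 1.9917, 1.8844)
  lambda* = (-2.7512, 8.8566)
  f(x*)   = 48.6947

x* = (-0.3719, 1.9917, 1.8844), lambda* = (-2.7512, 8.8566)


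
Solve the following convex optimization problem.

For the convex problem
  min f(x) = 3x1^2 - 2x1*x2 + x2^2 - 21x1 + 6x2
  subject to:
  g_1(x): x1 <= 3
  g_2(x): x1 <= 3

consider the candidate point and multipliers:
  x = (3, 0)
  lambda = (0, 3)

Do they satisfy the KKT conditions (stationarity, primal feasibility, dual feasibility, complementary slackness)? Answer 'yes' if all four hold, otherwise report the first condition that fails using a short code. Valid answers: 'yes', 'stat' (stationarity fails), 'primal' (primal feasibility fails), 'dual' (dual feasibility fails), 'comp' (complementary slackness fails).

Gradient of f: grad f(x) = Q x + c = (-3, 0)
Constraint values g_i(x) = a_i^T x - b_i:
  g_1((3, 0)) = 0
  g_2((3, 0)) = 0
Stationarity residual: grad f(x) + sum_i lambda_i a_i = (0, 0)
  -> stationarity OK
Primal feasibility (all g_i <= 0): OK
Dual feasibility (all lambda_i >= 0): OK
Complementary slackness (lambda_i * g_i(x) = 0 for all i): OK

Verdict: yes, KKT holds.

yes


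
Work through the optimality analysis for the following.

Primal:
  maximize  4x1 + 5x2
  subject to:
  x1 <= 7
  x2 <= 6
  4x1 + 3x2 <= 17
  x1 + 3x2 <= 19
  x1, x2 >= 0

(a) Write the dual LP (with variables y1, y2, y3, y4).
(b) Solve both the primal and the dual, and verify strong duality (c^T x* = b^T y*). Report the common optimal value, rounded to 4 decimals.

The standard primal-dual pair for 'max c^T x s.t. A x <= b, x >= 0' is:
  Dual:  min b^T y  s.t.  A^T y >= c,  y >= 0.

So the dual LP is:
  minimize  7y1 + 6y2 + 17y3 + 19y4
  subject to:
    y1 + 4y3 + y4 >= 4
    y2 + 3y3 + 3y4 >= 5
    y1, y2, y3, y4 >= 0

Solving the primal: x* = (0, 5.6667).
  primal value c^T x* = 28.3333.
Solving the dual: y* = (0, 0, 1.6667, 0).
  dual value b^T y* = 28.3333.
Strong duality: c^T x* = b^T y*. Confirmed.

28.3333


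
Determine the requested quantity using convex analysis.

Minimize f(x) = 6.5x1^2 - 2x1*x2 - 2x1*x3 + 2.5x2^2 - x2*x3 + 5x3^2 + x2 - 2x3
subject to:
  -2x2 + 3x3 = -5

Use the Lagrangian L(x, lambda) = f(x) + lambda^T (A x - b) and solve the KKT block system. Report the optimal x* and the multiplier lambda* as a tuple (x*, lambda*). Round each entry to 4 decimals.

Form the Lagrangian:
  L(x, lambda) = (1/2) x^T Q x + c^T x + lambda^T (A x - b)
Stationarity (grad_x L = 0): Q x + c + A^T lambda = 0.
Primal feasibility: A x = b.

This gives the KKT block system:
  [ Q   A^T ] [ x     ]   [-c ]
  [ A    0  ] [ lambda ] = [ b ]

Solving the linear system:
  x*      = (0.0589, 1.2297, -0.8469)
  lambda* = (3.9388)
  f(x*)   = 11.3086

x* = (0.0589, 1.2297, -0.8469), lambda* = (3.9388)


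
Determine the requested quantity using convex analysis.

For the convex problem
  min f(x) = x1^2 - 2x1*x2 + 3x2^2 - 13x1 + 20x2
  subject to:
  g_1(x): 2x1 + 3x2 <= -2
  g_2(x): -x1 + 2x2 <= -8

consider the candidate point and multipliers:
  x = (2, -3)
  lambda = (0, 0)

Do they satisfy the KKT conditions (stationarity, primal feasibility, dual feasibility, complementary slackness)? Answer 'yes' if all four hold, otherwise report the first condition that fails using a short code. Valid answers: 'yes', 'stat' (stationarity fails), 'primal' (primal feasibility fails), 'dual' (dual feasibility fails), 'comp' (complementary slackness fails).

Gradient of f: grad f(x) = Q x + c = (-3, -2)
Constraint values g_i(x) = a_i^T x - b_i:
  g_1((2, -3)) = -3
  g_2((2, -3)) = 0
Stationarity residual: grad f(x) + sum_i lambda_i a_i = (-3, -2)
  -> stationarity FAILS
Primal feasibility (all g_i <= 0): OK
Dual feasibility (all lambda_i >= 0): OK
Complementary slackness (lambda_i * g_i(x) = 0 for all i): OK

Verdict: the first failing condition is stationarity -> stat.

stat


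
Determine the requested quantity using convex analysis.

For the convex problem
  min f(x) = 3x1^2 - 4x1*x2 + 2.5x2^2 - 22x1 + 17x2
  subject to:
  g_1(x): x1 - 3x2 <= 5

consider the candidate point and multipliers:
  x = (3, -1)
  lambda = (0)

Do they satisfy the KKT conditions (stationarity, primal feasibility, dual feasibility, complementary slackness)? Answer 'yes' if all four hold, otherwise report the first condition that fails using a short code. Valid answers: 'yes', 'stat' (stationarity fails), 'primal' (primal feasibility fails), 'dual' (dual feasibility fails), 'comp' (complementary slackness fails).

Gradient of f: grad f(x) = Q x + c = (0, 0)
Constraint values g_i(x) = a_i^T x - b_i:
  g_1((3, -1)) = 1
Stationarity residual: grad f(x) + sum_i lambda_i a_i = (0, 0)
  -> stationarity OK
Primal feasibility (all g_i <= 0): FAILS
Dual feasibility (all lambda_i >= 0): OK
Complementary slackness (lambda_i * g_i(x) = 0 for all i): OK

Verdict: the first failing condition is primal_feasibility -> primal.

primal


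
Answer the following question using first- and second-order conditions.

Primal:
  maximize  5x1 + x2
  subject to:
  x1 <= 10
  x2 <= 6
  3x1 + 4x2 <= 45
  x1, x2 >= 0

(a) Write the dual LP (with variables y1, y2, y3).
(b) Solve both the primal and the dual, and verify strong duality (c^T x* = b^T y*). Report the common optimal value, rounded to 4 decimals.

The standard primal-dual pair for 'max c^T x s.t. A x <= b, x >= 0' is:
  Dual:  min b^T y  s.t.  A^T y >= c,  y >= 0.

So the dual LP is:
  minimize  10y1 + 6y2 + 45y3
  subject to:
    y1 + 3y3 >= 5
    y2 + 4y3 >= 1
    y1, y2, y3 >= 0

Solving the primal: x* = (10, 3.75).
  primal value c^T x* = 53.75.
Solving the dual: y* = (4.25, 0, 0.25).
  dual value b^T y* = 53.75.
Strong duality: c^T x* = b^T y*. Confirmed.

53.75


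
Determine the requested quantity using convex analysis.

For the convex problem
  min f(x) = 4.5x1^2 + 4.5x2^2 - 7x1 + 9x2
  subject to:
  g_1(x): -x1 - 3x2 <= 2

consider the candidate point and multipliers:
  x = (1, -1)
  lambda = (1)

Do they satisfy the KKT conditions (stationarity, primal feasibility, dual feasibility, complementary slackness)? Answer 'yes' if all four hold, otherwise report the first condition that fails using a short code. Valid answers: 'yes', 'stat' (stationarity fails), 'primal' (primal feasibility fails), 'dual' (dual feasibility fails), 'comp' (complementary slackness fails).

Gradient of f: grad f(x) = Q x + c = (2, 0)
Constraint values g_i(x) = a_i^T x - b_i:
  g_1((1, -1)) = 0
Stationarity residual: grad f(x) + sum_i lambda_i a_i = (1, -3)
  -> stationarity FAILS
Primal feasibility (all g_i <= 0): OK
Dual feasibility (all lambda_i >= 0): OK
Complementary slackness (lambda_i * g_i(x) = 0 for all i): OK

Verdict: the first failing condition is stationarity -> stat.

stat


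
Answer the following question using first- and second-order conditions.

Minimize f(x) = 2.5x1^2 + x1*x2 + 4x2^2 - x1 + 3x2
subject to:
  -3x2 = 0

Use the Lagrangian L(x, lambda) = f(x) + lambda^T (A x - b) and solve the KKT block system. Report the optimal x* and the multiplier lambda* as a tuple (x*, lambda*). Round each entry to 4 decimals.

Form the Lagrangian:
  L(x, lambda) = (1/2) x^T Q x + c^T x + lambda^T (A x - b)
Stationarity (grad_x L = 0): Q x + c + A^T lambda = 0.
Primal feasibility: A x = b.

This gives the KKT block system:
  [ Q   A^T ] [ x     ]   [-c ]
  [ A    0  ] [ lambda ] = [ b ]

Solving the linear system:
  x*      = (0.2, 0)
  lambda* = (1.0667)
  f(x*)   = -0.1

x* = (0.2, 0), lambda* = (1.0667)


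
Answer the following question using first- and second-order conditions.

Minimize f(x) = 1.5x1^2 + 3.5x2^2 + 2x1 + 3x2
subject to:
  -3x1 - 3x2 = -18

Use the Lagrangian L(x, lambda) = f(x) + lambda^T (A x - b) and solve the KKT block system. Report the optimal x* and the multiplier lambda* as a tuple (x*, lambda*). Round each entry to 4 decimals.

Form the Lagrangian:
  L(x, lambda) = (1/2) x^T Q x + c^T x + lambda^T (A x - b)
Stationarity (grad_x L = 0): Q x + c + A^T lambda = 0.
Primal feasibility: A x = b.

This gives the KKT block system:
  [ Q   A^T ] [ x     ]   [-c ]
  [ A    0  ] [ lambda ] = [ b ]

Solving the linear system:
  x*      = (4.3, 1.7)
  lambda* = (4.9667)
  f(x*)   = 51.55

x* = (4.3, 1.7), lambda* = (4.9667)


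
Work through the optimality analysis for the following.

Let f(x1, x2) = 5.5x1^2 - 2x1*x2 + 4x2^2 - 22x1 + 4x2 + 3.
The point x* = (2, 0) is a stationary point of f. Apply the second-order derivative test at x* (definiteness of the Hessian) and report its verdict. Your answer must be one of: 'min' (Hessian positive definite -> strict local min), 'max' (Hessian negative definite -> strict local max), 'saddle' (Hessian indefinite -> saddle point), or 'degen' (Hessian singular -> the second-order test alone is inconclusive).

Compute the Hessian H = grad^2 f:
  H = [[11, -2], [-2, 8]]
Verify stationarity: grad f(x*) = H x* + g = (0, 0).
Eigenvalues of H: 7, 12.
Both eigenvalues > 0, so H is positive definite -> x* is a strict local min.

min


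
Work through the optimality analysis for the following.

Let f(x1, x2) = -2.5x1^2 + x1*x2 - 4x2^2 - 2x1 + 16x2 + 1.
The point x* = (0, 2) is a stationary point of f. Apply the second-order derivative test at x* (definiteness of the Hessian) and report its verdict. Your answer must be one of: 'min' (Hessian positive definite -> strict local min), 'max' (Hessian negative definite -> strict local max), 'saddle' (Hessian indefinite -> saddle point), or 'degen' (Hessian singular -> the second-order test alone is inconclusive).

Compute the Hessian H = grad^2 f:
  H = [[-5, 1], [1, -8]]
Verify stationarity: grad f(x*) = H x* + g = (0, 0).
Eigenvalues of H: -8.3028, -4.6972.
Both eigenvalues < 0, so H is negative definite -> x* is a strict local max.

max


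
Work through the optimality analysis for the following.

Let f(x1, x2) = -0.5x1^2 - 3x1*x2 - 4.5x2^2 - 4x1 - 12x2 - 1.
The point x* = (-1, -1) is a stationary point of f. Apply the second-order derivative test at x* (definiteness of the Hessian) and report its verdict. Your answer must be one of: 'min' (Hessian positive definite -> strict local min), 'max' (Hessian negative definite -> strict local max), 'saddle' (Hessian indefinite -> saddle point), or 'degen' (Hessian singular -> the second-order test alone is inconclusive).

Compute the Hessian H = grad^2 f:
  H = [[-1, -3], [-3, -9]]
Verify stationarity: grad f(x*) = H x* + g = (0, 0).
Eigenvalues of H: -10, 0.
H has a zero eigenvalue (singular; negative semidefinite but not definite), so H is neither positive definite, negative definite, nor indefinite. The second-order test alone is inconclusive -> degen.
(Indeed, f is constant along the null direction of H through x*, so x* is not a strict local extremum.)

degen


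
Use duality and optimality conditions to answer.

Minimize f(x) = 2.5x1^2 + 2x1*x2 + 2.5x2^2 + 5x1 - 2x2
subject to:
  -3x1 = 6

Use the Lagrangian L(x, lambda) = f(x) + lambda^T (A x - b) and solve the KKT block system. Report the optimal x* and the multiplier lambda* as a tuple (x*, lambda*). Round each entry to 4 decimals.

Form the Lagrangian:
  L(x, lambda) = (1/2) x^T Q x + c^T x + lambda^T (A x - b)
Stationarity (grad_x L = 0): Q x + c + A^T lambda = 0.
Primal feasibility: A x = b.

This gives the KKT block system:
  [ Q   A^T ] [ x     ]   [-c ]
  [ A    0  ] [ lambda ] = [ b ]

Solving the linear system:
  x*      = (-2, 1.2)
  lambda* = (-0.8667)
  f(x*)   = -3.6

x* = (-2, 1.2), lambda* = (-0.8667)


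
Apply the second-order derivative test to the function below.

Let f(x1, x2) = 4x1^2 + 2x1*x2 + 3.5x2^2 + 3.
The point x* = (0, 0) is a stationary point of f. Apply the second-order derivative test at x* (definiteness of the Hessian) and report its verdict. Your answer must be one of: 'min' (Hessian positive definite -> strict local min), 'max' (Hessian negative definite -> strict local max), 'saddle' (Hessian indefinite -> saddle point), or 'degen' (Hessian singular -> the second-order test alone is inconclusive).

Compute the Hessian H = grad^2 f:
  H = [[8, 2], [2, 7]]
Verify stationarity: grad f(x*) = H x* + g = (0, 0).
Eigenvalues of H: 5.4384, 9.5616.
Both eigenvalues > 0, so H is positive definite -> x* is a strict local min.

min


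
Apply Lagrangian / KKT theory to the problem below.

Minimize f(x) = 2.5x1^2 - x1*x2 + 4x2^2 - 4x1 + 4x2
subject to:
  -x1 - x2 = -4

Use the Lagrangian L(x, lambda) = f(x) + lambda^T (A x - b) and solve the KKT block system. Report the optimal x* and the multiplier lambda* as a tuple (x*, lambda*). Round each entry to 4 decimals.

Form the Lagrangian:
  L(x, lambda) = (1/2) x^T Q x + c^T x + lambda^T (A x - b)
Stationarity (grad_x L = 0): Q x + c + A^T lambda = 0.
Primal feasibility: A x = b.

This gives the KKT block system:
  [ Q   A^T ] [ x     ]   [-c ]
  [ A    0  ] [ lambda ] = [ b ]

Solving the linear system:
  x*      = (2.9333, 1.0667)
  lambda* = (9.6)
  f(x*)   = 15.4667

x* = (2.9333, 1.0667), lambda* = (9.6)


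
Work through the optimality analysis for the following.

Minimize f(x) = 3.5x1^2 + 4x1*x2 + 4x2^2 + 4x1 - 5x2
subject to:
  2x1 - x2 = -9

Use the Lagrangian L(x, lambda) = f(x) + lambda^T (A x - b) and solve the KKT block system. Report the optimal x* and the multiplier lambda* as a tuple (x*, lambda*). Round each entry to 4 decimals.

Form the Lagrangian:
  L(x, lambda) = (1/2) x^T Q x + c^T x + lambda^T (A x - b)
Stationarity (grad_x L = 0): Q x + c + A^T lambda = 0.
Primal feasibility: A x = b.

This gives the KKT block system:
  [ Q   A^T ] [ x     ]   [-c ]
  [ A    0  ] [ lambda ] = [ b ]

Solving the linear system:
  x*      = (-3.1636, 2.6727)
  lambda* = (3.7273)
  f(x*)   = 3.7636

x* = (-3.1636, 2.6727), lambda* = (3.7273)


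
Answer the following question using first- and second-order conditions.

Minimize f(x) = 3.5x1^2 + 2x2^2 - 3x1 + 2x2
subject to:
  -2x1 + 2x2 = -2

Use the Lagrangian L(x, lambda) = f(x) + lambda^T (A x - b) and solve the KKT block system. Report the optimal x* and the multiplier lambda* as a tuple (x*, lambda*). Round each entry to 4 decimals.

Form the Lagrangian:
  L(x, lambda) = (1/2) x^T Q x + c^T x + lambda^T (A x - b)
Stationarity (grad_x L = 0): Q x + c + A^T lambda = 0.
Primal feasibility: A x = b.

This gives the KKT block system:
  [ Q   A^T ] [ x     ]   [-c ]
  [ A    0  ] [ lambda ] = [ b ]

Solving the linear system:
  x*      = (0.4545, -0.5455)
  lambda* = (0.0909)
  f(x*)   = -1.1364

x* = (0.4545, -0.5455), lambda* = (0.0909)


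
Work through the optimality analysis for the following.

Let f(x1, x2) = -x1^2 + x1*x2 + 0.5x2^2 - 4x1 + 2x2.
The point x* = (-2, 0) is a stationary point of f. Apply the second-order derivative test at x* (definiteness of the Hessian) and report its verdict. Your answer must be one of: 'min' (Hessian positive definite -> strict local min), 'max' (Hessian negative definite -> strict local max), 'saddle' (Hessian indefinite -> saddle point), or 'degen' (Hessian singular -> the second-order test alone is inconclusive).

Compute the Hessian H = grad^2 f:
  H = [[-2, 1], [1, 1]]
Verify stationarity: grad f(x*) = H x* + g = (0, 0).
Eigenvalues of H: -2.3028, 1.3028.
Eigenvalues have mixed signs, so H is indefinite -> x* is a saddle point.

saddle


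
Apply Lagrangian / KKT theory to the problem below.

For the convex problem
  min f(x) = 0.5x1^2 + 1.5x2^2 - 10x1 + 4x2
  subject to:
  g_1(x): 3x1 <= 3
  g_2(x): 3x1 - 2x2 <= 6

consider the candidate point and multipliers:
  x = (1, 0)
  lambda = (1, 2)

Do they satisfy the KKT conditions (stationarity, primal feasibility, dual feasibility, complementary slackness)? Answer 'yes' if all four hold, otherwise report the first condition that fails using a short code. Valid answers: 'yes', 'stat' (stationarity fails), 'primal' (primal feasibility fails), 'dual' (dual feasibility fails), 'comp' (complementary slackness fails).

Gradient of f: grad f(x) = Q x + c = (-9, 4)
Constraint values g_i(x) = a_i^T x - b_i:
  g_1((1, 0)) = 0
  g_2((1, 0)) = -3
Stationarity residual: grad f(x) + sum_i lambda_i a_i = (0, 0)
  -> stationarity OK
Primal feasibility (all g_i <= 0): OK
Dual feasibility (all lambda_i >= 0): OK
Complementary slackness (lambda_i * g_i(x) = 0 for all i): FAILS

Verdict: the first failing condition is complementary_slackness -> comp.

comp


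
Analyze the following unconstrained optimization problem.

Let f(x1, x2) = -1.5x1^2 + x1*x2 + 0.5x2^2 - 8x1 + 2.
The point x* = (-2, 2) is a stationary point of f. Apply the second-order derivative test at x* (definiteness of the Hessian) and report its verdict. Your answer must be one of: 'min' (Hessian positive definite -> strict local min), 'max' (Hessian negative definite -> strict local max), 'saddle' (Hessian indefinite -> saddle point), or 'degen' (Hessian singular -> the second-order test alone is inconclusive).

Compute the Hessian H = grad^2 f:
  H = [[-3, 1], [1, 1]]
Verify stationarity: grad f(x*) = H x* + g = (0, 0).
Eigenvalues of H: -3.2361, 1.2361.
Eigenvalues have mixed signs, so H is indefinite -> x* is a saddle point.

saddle


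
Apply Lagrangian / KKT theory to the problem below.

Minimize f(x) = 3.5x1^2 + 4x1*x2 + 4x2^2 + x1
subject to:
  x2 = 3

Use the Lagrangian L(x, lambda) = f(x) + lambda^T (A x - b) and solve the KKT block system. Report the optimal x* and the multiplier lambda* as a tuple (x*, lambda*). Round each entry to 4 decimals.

Form the Lagrangian:
  L(x, lambda) = (1/2) x^T Q x + c^T x + lambda^T (A x - b)
Stationarity (grad_x L = 0): Q x + c + A^T lambda = 0.
Primal feasibility: A x = b.

This gives the KKT block system:
  [ Q   A^T ] [ x     ]   [-c ]
  [ A    0  ] [ lambda ] = [ b ]

Solving the linear system:
  x*      = (-1.8571, 3)
  lambda* = (-16.5714)
  f(x*)   = 23.9286

x* = (-1.8571, 3), lambda* = (-16.5714)


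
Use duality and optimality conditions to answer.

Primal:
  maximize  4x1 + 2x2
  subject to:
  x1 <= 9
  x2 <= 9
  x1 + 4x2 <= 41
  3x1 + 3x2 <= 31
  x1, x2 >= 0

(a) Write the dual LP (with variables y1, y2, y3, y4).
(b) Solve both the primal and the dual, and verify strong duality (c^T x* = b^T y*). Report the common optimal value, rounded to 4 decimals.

The standard primal-dual pair for 'max c^T x s.t. A x <= b, x >= 0' is:
  Dual:  min b^T y  s.t.  A^T y >= c,  y >= 0.

So the dual LP is:
  minimize  9y1 + 9y2 + 41y3 + 31y4
  subject to:
    y1 + y3 + 3y4 >= 4
    y2 + 4y3 + 3y4 >= 2
    y1, y2, y3, y4 >= 0

Solving the primal: x* = (9, 1.3333).
  primal value c^T x* = 38.6667.
Solving the dual: y* = (2, 0, 0, 0.6667).
  dual value b^T y* = 38.6667.
Strong duality: c^T x* = b^T y*. Confirmed.

38.6667


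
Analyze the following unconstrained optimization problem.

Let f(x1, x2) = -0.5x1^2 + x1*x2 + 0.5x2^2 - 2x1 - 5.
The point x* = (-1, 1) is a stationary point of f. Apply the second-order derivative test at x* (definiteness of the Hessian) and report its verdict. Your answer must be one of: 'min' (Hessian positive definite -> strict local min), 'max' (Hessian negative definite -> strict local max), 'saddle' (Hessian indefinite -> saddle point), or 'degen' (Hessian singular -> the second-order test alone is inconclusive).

Compute the Hessian H = grad^2 f:
  H = [[-1, 1], [1, 1]]
Verify stationarity: grad f(x*) = H x* + g = (0, 0).
Eigenvalues of H: -1.4142, 1.4142.
Eigenvalues have mixed signs, so H is indefinite -> x* is a saddle point.

saddle


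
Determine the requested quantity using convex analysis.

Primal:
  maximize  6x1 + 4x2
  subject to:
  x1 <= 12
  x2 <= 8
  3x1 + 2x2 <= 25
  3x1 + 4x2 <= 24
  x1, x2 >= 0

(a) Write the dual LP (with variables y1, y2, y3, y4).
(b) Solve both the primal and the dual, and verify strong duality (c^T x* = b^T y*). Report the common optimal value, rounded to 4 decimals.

The standard primal-dual pair for 'max c^T x s.t. A x <= b, x >= 0' is:
  Dual:  min b^T y  s.t.  A^T y >= c,  y >= 0.

So the dual LP is:
  minimize  12y1 + 8y2 + 25y3 + 24y4
  subject to:
    y1 + 3y3 + 3y4 >= 6
    y2 + 2y3 + 4y4 >= 4
    y1, y2, y3, y4 >= 0

Solving the primal: x* = (8, 0).
  primal value c^T x* = 48.
Solving the dual: y* = (0, 0, 0, 2).
  dual value b^T y* = 48.
Strong duality: c^T x* = b^T y*. Confirmed.

48


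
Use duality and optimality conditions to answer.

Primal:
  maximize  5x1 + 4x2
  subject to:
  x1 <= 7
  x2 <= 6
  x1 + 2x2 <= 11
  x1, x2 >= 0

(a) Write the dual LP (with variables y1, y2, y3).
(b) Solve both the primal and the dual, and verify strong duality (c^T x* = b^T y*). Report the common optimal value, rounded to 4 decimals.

The standard primal-dual pair for 'max c^T x s.t. A x <= b, x >= 0' is:
  Dual:  min b^T y  s.t.  A^T y >= c,  y >= 0.

So the dual LP is:
  minimize  7y1 + 6y2 + 11y3
  subject to:
    y1 + y3 >= 5
    y2 + 2y3 >= 4
    y1, y2, y3 >= 0

Solving the primal: x* = (7, 2).
  primal value c^T x* = 43.
Solving the dual: y* = (3, 0, 2).
  dual value b^T y* = 43.
Strong duality: c^T x* = b^T y*. Confirmed.

43


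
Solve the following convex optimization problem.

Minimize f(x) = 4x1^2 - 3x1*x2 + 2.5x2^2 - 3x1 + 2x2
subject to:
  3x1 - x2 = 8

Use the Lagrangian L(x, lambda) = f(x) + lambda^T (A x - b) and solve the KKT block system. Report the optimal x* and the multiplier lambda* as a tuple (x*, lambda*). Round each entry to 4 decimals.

Form the Lagrangian:
  L(x, lambda) = (1/2) x^T Q x + c^T x + lambda^T (A x - b)
Stationarity (grad_x L = 0): Q x + c + A^T lambda = 0.
Primal feasibility: A x = b.

This gives the KKT block system:
  [ Q   A^T ] [ x     ]   [-c ]
  [ A    0  ] [ lambda ] = [ b ]

Solving the linear system:
  x*      = (2.6571, -0.0286)
  lambda* = (-6.1143)
  f(x*)   = 20.4429

x* = (2.6571, -0.0286), lambda* = (-6.1143)


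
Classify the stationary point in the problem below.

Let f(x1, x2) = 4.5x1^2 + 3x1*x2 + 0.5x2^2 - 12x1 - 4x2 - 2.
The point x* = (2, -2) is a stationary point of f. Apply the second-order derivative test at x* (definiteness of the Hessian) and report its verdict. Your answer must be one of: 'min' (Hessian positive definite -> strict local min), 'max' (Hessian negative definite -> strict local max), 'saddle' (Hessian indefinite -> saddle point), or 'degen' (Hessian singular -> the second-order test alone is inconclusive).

Compute the Hessian H = grad^2 f:
  H = [[9, 3], [3, 1]]
Verify stationarity: grad f(x*) = H x* + g = (0, 0).
Eigenvalues of H: 0, 10.
H has a zero eigenvalue (singular; positive semidefinite but not definite), so H is neither positive definite, negative definite, nor indefinite. The second-order test alone is inconclusive -> degen.
(Indeed, f is constant along the null direction of H through x*, so x* is not a strict local extremum.)

degen


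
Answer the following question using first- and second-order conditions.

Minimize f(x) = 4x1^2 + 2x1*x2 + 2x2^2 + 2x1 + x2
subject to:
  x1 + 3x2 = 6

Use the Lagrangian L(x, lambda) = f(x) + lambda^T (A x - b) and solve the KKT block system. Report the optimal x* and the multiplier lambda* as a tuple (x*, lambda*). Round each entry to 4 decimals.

Form the Lagrangian:
  L(x, lambda) = (1/2) x^T Q x + c^T x + lambda^T (A x - b)
Stationarity (grad_x L = 0): Q x + c + A^T lambda = 0.
Primal feasibility: A x = b.

This gives the KKT block system:
  [ Q   A^T ] [ x     ]   [-c ]
  [ A    0  ] [ lambda ] = [ b ]

Solving the linear system:
  x*      = (-0.4219, 2.1406)
  lambda* = (-2.9063)
  f(x*)   = 9.3672

x* = (-0.4219, 2.1406), lambda* = (-2.9063)


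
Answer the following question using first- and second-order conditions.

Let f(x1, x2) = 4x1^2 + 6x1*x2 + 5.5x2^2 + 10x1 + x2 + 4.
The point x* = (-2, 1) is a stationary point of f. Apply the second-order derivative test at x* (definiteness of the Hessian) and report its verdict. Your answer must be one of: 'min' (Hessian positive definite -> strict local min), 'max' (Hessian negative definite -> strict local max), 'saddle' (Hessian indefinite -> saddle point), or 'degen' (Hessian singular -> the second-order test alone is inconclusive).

Compute the Hessian H = grad^2 f:
  H = [[8, 6], [6, 11]]
Verify stationarity: grad f(x*) = H x* + g = (0, 0).
Eigenvalues of H: 3.3153, 15.6847.
Both eigenvalues > 0, so H is positive definite -> x* is a strict local min.

min


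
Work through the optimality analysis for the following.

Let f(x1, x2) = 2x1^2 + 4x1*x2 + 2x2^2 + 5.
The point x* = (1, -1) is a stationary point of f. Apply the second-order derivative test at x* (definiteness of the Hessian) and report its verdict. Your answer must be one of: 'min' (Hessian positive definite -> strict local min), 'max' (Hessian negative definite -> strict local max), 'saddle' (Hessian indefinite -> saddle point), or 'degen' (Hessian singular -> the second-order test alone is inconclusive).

Compute the Hessian H = grad^2 f:
  H = [[4, 4], [4, 4]]
Verify stationarity: grad f(x*) = H x* + g = (0, 0).
Eigenvalues of H: 0, 8.
H has a zero eigenvalue (singular; positive semidefinite but not definite), so H is neither positive definite, negative definite, nor indefinite. The second-order test alone is inconclusive -> degen.
(Indeed, f is constant along the null direction of H through x*, so x* is not a strict local extremum.)

degen


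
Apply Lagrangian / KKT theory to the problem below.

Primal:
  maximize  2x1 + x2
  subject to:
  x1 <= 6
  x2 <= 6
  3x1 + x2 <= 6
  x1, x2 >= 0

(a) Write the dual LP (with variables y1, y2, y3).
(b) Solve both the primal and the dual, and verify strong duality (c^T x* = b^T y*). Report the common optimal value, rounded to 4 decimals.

The standard primal-dual pair for 'max c^T x s.t. A x <= b, x >= 0' is:
  Dual:  min b^T y  s.t.  A^T y >= c,  y >= 0.

So the dual LP is:
  minimize  6y1 + 6y2 + 6y3
  subject to:
    y1 + 3y3 >= 2
    y2 + y3 >= 1
    y1, y2, y3 >= 0

Solving the primal: x* = (0, 6).
  primal value c^T x* = 6.
Solving the dual: y* = (0, 0.3333, 0.6667).
  dual value b^T y* = 6.
Strong duality: c^T x* = b^T y*. Confirmed.

6


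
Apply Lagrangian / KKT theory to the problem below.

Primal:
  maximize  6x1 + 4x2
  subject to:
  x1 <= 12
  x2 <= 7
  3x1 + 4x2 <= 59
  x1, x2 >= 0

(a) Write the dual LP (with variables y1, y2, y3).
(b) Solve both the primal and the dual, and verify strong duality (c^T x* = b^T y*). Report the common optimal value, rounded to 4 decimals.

The standard primal-dual pair for 'max c^T x s.t. A x <= b, x >= 0' is:
  Dual:  min b^T y  s.t.  A^T y >= c,  y >= 0.

So the dual LP is:
  minimize  12y1 + 7y2 + 59y3
  subject to:
    y1 + 3y3 >= 6
    y2 + 4y3 >= 4
    y1, y2, y3 >= 0

Solving the primal: x* = (12, 5.75).
  primal value c^T x* = 95.
Solving the dual: y* = (3, 0, 1).
  dual value b^T y* = 95.
Strong duality: c^T x* = b^T y*. Confirmed.

95


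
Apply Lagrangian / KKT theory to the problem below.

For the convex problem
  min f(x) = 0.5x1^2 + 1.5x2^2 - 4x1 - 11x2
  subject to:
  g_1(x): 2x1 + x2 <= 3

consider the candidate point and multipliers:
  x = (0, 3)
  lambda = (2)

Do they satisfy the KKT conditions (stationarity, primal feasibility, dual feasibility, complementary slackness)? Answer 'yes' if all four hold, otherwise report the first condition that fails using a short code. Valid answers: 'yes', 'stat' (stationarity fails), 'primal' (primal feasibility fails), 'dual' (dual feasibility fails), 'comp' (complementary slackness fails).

Gradient of f: grad f(x) = Q x + c = (-4, -2)
Constraint values g_i(x) = a_i^T x - b_i:
  g_1((0, 3)) = 0
Stationarity residual: grad f(x) + sum_i lambda_i a_i = (0, 0)
  -> stationarity OK
Primal feasibility (all g_i <= 0): OK
Dual feasibility (all lambda_i >= 0): OK
Complementary slackness (lambda_i * g_i(x) = 0 for all i): OK

Verdict: yes, KKT holds.

yes


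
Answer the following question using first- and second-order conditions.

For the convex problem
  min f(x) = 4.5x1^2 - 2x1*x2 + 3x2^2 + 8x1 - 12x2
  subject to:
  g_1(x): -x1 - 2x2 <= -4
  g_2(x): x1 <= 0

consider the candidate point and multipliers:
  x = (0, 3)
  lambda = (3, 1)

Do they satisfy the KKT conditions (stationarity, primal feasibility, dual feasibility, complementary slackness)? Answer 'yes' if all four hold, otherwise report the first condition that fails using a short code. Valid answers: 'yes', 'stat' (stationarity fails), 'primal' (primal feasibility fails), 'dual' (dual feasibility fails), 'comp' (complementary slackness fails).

Gradient of f: grad f(x) = Q x + c = (2, 6)
Constraint values g_i(x) = a_i^T x - b_i:
  g_1((0, 3)) = -2
  g_2((0, 3)) = 0
Stationarity residual: grad f(x) + sum_i lambda_i a_i = (0, 0)
  -> stationarity OK
Primal feasibility (all g_i <= 0): OK
Dual feasibility (all lambda_i >= 0): OK
Complementary slackness (lambda_i * g_i(x) = 0 for all i): FAILS

Verdict: the first failing condition is complementary_slackness -> comp.

comp


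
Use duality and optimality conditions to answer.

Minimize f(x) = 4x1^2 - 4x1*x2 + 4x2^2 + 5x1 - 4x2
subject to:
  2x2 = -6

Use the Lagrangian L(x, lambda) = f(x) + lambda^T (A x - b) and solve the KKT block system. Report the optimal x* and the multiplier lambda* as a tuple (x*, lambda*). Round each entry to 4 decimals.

Form the Lagrangian:
  L(x, lambda) = (1/2) x^T Q x + c^T x + lambda^T (A x - b)
Stationarity (grad_x L = 0): Q x + c + A^T lambda = 0.
Primal feasibility: A x = b.

This gives the KKT block system:
  [ Q   A^T ] [ x     ]   [-c ]
  [ A    0  ] [ lambda ] = [ b ]

Solving the linear system:
  x*      = (-2.125, -3)
  lambda* = (9.75)
  f(x*)   = 29.9375

x* = (-2.125, -3), lambda* = (9.75)


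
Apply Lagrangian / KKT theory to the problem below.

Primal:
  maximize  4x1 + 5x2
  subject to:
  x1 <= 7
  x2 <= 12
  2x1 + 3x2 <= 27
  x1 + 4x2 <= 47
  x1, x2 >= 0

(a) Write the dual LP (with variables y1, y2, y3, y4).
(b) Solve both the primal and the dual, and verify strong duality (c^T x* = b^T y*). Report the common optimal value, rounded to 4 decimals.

The standard primal-dual pair for 'max c^T x s.t. A x <= b, x >= 0' is:
  Dual:  min b^T y  s.t.  A^T y >= c,  y >= 0.

So the dual LP is:
  minimize  7y1 + 12y2 + 27y3 + 47y4
  subject to:
    y1 + 2y3 + y4 >= 4
    y2 + 3y3 + 4y4 >= 5
    y1, y2, y3, y4 >= 0

Solving the primal: x* = (7, 4.3333).
  primal value c^T x* = 49.6667.
Solving the dual: y* = (0.6667, 0, 1.6667, 0).
  dual value b^T y* = 49.6667.
Strong duality: c^T x* = b^T y*. Confirmed.

49.6667


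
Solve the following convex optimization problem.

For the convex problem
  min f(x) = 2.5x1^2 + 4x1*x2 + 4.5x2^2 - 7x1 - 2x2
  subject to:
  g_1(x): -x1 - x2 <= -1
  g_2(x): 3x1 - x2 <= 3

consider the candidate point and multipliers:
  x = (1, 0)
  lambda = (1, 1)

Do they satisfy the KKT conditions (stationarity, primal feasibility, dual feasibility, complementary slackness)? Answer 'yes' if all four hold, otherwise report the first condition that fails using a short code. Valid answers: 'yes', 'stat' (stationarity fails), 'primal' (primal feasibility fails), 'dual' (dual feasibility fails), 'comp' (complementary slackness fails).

Gradient of f: grad f(x) = Q x + c = (-2, 2)
Constraint values g_i(x) = a_i^T x - b_i:
  g_1((1, 0)) = 0
  g_2((1, 0)) = 0
Stationarity residual: grad f(x) + sum_i lambda_i a_i = (0, 0)
  -> stationarity OK
Primal feasibility (all g_i <= 0): OK
Dual feasibility (all lambda_i >= 0): OK
Complementary slackness (lambda_i * g_i(x) = 0 for all i): OK

Verdict: yes, KKT holds.

yes


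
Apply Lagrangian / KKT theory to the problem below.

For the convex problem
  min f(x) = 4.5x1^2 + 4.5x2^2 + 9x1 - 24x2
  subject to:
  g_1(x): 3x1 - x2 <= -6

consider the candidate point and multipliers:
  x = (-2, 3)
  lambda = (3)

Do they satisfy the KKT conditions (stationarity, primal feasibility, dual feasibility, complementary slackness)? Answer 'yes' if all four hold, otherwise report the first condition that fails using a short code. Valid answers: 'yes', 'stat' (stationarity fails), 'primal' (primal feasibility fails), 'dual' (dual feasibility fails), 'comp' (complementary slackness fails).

Gradient of f: grad f(x) = Q x + c = (-9, 3)
Constraint values g_i(x) = a_i^T x - b_i:
  g_1((-2, 3)) = -3
Stationarity residual: grad f(x) + sum_i lambda_i a_i = (0, 0)
  -> stationarity OK
Primal feasibility (all g_i <= 0): OK
Dual feasibility (all lambda_i >= 0): OK
Complementary slackness (lambda_i * g_i(x) = 0 for all i): FAILS

Verdict: the first failing condition is complementary_slackness -> comp.

comp


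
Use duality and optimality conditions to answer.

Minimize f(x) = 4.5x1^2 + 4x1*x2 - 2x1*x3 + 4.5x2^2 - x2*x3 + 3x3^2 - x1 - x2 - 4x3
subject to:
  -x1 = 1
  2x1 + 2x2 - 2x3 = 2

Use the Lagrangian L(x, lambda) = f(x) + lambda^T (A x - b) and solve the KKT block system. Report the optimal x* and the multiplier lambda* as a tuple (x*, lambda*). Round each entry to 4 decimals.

Form the Lagrangian:
  L(x, lambda) = (1/2) x^T Q x + c^T x + lambda^T (A x - b)
Stationarity (grad_x L = 0): Q x + c + A^T lambda = 0.
Primal feasibility: A x = b.

This gives the KKT block system:
  [ Q   A^T ] [ x     ]   [-c ]
  [ A    0  ] [ lambda ] = [ b ]

Solving the linear system:
  x*      = (-1, 1.3077, -0.6923)
  lambda* = (-10.8462, -3.7308)
  f(x*)   = 10.3846

x* = (-1, 1.3077, -0.6923), lambda* = (-10.8462, -3.7308)


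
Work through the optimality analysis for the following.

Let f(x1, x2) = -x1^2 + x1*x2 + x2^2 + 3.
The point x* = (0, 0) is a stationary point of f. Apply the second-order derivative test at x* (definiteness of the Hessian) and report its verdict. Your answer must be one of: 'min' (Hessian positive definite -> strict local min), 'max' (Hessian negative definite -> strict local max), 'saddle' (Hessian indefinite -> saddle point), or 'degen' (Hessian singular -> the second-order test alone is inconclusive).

Compute the Hessian H = grad^2 f:
  H = [[-2, 1], [1, 2]]
Verify stationarity: grad f(x*) = H x* + g = (0, 0).
Eigenvalues of H: -2.2361, 2.2361.
Eigenvalues have mixed signs, so H is indefinite -> x* is a saddle point.

saddle


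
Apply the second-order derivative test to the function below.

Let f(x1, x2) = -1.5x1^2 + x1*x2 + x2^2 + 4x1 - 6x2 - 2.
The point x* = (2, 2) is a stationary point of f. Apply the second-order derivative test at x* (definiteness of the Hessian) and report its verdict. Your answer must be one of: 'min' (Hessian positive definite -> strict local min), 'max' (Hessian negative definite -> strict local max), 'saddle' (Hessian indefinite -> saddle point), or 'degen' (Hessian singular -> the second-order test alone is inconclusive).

Compute the Hessian H = grad^2 f:
  H = [[-3, 1], [1, 2]]
Verify stationarity: grad f(x*) = H x* + g = (0, 0).
Eigenvalues of H: -3.1926, 2.1926.
Eigenvalues have mixed signs, so H is indefinite -> x* is a saddle point.

saddle


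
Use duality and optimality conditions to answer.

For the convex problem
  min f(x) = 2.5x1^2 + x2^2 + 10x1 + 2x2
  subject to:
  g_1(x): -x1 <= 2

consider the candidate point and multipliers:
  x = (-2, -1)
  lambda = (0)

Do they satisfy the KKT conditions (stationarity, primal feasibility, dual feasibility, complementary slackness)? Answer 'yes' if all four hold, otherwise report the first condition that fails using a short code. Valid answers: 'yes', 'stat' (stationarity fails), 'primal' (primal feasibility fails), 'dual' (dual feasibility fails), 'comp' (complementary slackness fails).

Gradient of f: grad f(x) = Q x + c = (0, 0)
Constraint values g_i(x) = a_i^T x - b_i:
  g_1((-2, -1)) = 0
Stationarity residual: grad f(x) + sum_i lambda_i a_i = (0, 0)
  -> stationarity OK
Primal feasibility (all g_i <= 0): OK
Dual feasibility (all lambda_i >= 0): OK
Complementary slackness (lambda_i * g_i(x) = 0 for all i): OK

Verdict: yes, KKT holds.

yes


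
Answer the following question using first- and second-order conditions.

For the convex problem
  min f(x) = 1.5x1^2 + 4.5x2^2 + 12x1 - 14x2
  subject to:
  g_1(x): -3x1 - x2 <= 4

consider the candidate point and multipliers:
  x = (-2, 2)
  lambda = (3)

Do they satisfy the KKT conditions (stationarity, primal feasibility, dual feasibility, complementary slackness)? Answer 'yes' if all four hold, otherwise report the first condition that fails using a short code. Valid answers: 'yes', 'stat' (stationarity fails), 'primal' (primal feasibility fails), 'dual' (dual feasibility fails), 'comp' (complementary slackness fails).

Gradient of f: grad f(x) = Q x + c = (6, 4)
Constraint values g_i(x) = a_i^T x - b_i:
  g_1((-2, 2)) = 0
Stationarity residual: grad f(x) + sum_i lambda_i a_i = (-3, 1)
  -> stationarity FAILS
Primal feasibility (all g_i <= 0): OK
Dual feasibility (all lambda_i >= 0): OK
Complementary slackness (lambda_i * g_i(x) = 0 for all i): OK

Verdict: the first failing condition is stationarity -> stat.

stat


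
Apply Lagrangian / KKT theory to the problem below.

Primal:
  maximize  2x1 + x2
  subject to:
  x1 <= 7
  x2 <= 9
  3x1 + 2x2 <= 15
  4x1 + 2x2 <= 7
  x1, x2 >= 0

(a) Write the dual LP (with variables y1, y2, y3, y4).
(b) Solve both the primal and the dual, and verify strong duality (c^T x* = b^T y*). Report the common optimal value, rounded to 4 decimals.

The standard primal-dual pair for 'max c^T x s.t. A x <= b, x >= 0' is:
  Dual:  min b^T y  s.t.  A^T y >= c,  y >= 0.

So the dual LP is:
  minimize  7y1 + 9y2 + 15y3 + 7y4
  subject to:
    y1 + 3y3 + 4y4 >= 2
    y2 + 2y3 + 2y4 >= 1
    y1, y2, y3, y4 >= 0

Solving the primal: x* = (1.75, 0).
  primal value c^T x* = 3.5.
Solving the dual: y* = (0, 0, 0, 0.5).
  dual value b^T y* = 3.5.
Strong duality: c^T x* = b^T y*. Confirmed.

3.5


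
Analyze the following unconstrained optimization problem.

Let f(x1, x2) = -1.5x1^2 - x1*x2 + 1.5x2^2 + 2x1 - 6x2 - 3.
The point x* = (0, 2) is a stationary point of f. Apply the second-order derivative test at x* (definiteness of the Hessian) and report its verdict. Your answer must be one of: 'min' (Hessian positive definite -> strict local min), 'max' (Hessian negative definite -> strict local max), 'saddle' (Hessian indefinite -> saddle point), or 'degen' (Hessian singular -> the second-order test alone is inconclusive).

Compute the Hessian H = grad^2 f:
  H = [[-3, -1], [-1, 3]]
Verify stationarity: grad f(x*) = H x* + g = (0, 0).
Eigenvalues of H: -3.1623, 3.1623.
Eigenvalues have mixed signs, so H is indefinite -> x* is a saddle point.

saddle


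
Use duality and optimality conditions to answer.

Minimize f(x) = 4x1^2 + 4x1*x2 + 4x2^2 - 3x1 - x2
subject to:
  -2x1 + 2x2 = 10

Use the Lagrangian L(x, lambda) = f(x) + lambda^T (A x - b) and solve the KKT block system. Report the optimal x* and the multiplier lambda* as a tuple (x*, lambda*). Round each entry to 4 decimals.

Form the Lagrangian:
  L(x, lambda) = (1/2) x^T Q x + c^T x + lambda^T (A x - b)
Stationarity (grad_x L = 0): Q x + c + A^T lambda = 0.
Primal feasibility: A x = b.

This gives the KKT block system:
  [ Q   A^T ] [ x     ]   [-c ]
  [ A    0  ] [ lambda ] = [ b ]

Solving the linear system:
  x*      = (-2.3333, 2.6667)
  lambda* = (-5.5)
  f(x*)   = 29.6667

x* = (-2.3333, 2.6667), lambda* = (-5.5)


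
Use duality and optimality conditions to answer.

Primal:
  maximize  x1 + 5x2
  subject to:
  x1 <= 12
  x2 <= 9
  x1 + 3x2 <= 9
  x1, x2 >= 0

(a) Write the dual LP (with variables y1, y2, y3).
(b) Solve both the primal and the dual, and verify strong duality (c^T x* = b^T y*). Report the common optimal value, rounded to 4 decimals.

The standard primal-dual pair for 'max c^T x s.t. A x <= b, x >= 0' is:
  Dual:  min b^T y  s.t.  A^T y >= c,  y >= 0.

So the dual LP is:
  minimize  12y1 + 9y2 + 9y3
  subject to:
    y1 + y3 >= 1
    y2 + 3y3 >= 5
    y1, y2, y3 >= 0

Solving the primal: x* = (0, 3).
  primal value c^T x* = 15.
Solving the dual: y* = (0, 0, 1.6667).
  dual value b^T y* = 15.
Strong duality: c^T x* = b^T y*. Confirmed.

15
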